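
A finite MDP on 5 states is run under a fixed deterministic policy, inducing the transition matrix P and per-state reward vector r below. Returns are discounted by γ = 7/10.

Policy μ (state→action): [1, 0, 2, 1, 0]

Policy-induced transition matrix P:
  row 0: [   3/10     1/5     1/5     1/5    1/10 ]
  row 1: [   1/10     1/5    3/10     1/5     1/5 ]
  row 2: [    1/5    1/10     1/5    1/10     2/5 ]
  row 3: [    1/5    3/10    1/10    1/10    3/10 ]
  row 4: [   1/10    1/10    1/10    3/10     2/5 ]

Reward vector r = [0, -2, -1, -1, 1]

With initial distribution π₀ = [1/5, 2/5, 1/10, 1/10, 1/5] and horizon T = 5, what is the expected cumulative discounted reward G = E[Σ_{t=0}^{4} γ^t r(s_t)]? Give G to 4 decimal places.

G = -1.6045

t=0: π = [0.2000, 0.4000, 0.1000, 0.1000, 0.2000], E[r] = -0.8000, γ^t·E[r] = -0.800000, running G = -0.800000
t=1: π = [0.1600, 0.1800, 0.2100, 0.2000, 0.2500], E[r] = -0.5200, γ^t·E[r] = -0.364000, running G = -1.164000
t=2: π = [0.1730, 0.1740, 0.1730, 0.1840, 0.2960], E[r] = -0.4090, γ^t·E[r] = -0.200410, running G = -1.364410
t=3: π = [0.1703, 0.1715, 0.1694, 0.1939, 0.2949], E[r] = -0.4114, γ^t·E[r] = -0.141110, running G = -1.505520
t=4: π = [0.1704, 0.1730, 0.1683, 0.1932, 0.2952], E[r] = -0.4121, γ^t·E[r] = -0.098952, running G = -1.604473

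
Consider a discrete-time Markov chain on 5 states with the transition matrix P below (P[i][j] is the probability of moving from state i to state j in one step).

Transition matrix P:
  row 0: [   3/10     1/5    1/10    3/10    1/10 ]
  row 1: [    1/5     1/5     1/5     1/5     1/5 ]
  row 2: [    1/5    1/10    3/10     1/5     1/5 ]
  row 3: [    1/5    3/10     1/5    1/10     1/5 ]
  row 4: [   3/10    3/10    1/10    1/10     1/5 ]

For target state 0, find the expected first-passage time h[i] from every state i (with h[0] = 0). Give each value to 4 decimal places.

First-step conditioning: h[0] = 0; for i ≠ 0, h[i] = 1 + Σ_k P[i][k]·h[k].
  h[1] = 1 + 1/5·h[1] + 1/5·h[2] + 1/5·h[3] + 1/5·h[4]
  h[2] = 1 + 1/10·h[1] + 3/10·h[2] + 1/5·h[3] + 1/5·h[4]
  h[3] = 1 + 3/10·h[1] + 1/5·h[2] + 1/10·h[3] + 1/5·h[4]
  h[4] = 1 + 3/10·h[1] + 1/10·h[2] + 1/10·h[3] + 1/5·h[4]
Solving the 4×4 linear system over states ≠ 0 gives exactly h = [0, 50/11, 50/11, 50/11, 45/11] (h[0] = 0 is the target).

h = [0.0000, 4.5455, 4.5455, 4.5455, 4.0909]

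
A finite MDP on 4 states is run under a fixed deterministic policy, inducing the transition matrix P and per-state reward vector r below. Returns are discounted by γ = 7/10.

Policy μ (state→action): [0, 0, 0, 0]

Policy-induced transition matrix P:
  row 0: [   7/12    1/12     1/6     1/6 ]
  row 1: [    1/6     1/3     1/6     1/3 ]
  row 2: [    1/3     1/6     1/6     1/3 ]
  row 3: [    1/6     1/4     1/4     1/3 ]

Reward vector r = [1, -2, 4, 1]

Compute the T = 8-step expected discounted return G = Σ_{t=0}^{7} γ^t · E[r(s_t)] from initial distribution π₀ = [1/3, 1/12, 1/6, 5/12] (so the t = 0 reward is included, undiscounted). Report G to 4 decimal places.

t=0: π = [0.3333, 0.0833, 0.1667, 0.4167], E[r] = 1.2500, γ^t·E[r] = 1.250000, running G = 1.250000
t=1: π = [0.3333, 0.1875, 0.2014, 0.2778], E[r] = 1.0417, γ^t·E[r] = 0.729167, running G = 1.979167
t=2: π = [0.3391, 0.1933, 0.1898, 0.2778], E[r] = 0.9896, γ^t·E[r] = 0.484896, running G = 2.464063
t=3: π = [0.3396, 0.1938, 0.1898, 0.2768], E[r] = 0.9881, γ^t·E[r] = 0.338931, running G = 2.802993
t=4: π = [0.3398, 0.1937, 0.1897, 0.2767], E[r] = 0.9880, γ^t·E[r] = 0.237223, running G = 3.040216
t=5: π = [0.3399, 0.1937, 0.1897, 0.2767], E[r] = 0.9881, γ^t·E[r] = 0.166068, running G = 3.206284
t=6: π = [0.3399, 0.1937, 0.1897, 0.2767], E[r] = 0.9881, γ^t·E[r] = 0.116251, running G = 3.322535
t=7: π = [0.3399, 0.1937, 0.1897, 0.2767], E[r] = 0.9881, γ^t·E[r] = 0.081377, running G = 3.403912

G = 3.4039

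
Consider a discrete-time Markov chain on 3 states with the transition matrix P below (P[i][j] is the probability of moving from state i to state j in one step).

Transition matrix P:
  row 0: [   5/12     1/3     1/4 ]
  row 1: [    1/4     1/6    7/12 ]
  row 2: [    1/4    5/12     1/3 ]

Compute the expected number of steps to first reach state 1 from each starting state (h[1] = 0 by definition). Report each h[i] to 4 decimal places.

h = [2.8085, 0.0000, 2.5532]

First-step conditioning: h[1] = 0; for i ≠ 1, h[i] = 1 + Σ_k P[i][k]·h[k].
  h[0] = 1 + 5/12·h[0] + 1/4·h[2]
  h[2] = 1 + 1/4·h[0] + 1/3·h[2]
Solving the 2×2 linear system over states ≠ 1 gives exactly h = [132/47, 0, 120/47] (h[1] = 0 is the target).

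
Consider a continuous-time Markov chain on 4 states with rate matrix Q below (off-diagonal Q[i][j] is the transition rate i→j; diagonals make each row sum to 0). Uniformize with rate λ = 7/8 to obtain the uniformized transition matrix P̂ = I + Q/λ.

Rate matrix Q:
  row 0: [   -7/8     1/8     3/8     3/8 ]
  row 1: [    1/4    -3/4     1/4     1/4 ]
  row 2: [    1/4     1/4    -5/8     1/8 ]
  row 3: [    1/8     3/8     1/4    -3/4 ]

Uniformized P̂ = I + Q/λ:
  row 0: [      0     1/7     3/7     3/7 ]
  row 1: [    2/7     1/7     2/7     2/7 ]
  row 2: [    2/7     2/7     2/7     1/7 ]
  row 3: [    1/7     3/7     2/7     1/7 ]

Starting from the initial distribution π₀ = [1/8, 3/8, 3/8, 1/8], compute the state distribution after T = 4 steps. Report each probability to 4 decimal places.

π = [0.1960, 0.2538, 0.3140, 0.2362]

t=0: π = [0.1250, 0.3750, 0.3750, 0.1250]
t=1: π = [0.2321, 0.2321, 0.3036, 0.2321]
t=2: π = [0.1862, 0.2526, 0.3189, 0.2423]
t=3: π = [0.1979, 0.2577, 0.3123, 0.2321]
t=4: π = [0.1960, 0.2538, 0.3140, 0.2362]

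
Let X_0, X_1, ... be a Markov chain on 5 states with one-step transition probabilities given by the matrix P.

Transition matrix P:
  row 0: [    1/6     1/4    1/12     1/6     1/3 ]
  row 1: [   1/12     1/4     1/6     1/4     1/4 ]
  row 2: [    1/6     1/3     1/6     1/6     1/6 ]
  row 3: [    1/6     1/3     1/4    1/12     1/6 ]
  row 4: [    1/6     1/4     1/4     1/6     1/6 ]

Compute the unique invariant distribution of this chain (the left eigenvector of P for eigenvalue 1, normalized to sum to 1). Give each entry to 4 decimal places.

π = [0.1433, 0.2802, 0.1872, 0.1754, 0.2139]

Balance equations π_j = Σ_i π_i·P[i][j]:
  π_0 = 1/6·π_0 + 1/12·π_1 + 1/6·π_2 + 1/6·π_3 + 1/6·π_4
  π_1 = 1/4·π_0 + 1/4·π_1 + 1/3·π_2 + 1/3·π_3 + 1/4·π_4
  π_2 = 1/12·π_0 + 1/6·π_1 + 1/6·π_2 + 1/4·π_3 + 1/4·π_4
  π_3 = 1/6·π_0 + 1/4·π_1 + 1/6·π_2 + 1/12·π_3 + 1/6·π_4
  normalize: π_0 + π_1 + π_2 + π_3 + π_4 = 1
Solving the linear system gives exactly π = [134/935, 262/935, 35/187, 164/935, 40/187].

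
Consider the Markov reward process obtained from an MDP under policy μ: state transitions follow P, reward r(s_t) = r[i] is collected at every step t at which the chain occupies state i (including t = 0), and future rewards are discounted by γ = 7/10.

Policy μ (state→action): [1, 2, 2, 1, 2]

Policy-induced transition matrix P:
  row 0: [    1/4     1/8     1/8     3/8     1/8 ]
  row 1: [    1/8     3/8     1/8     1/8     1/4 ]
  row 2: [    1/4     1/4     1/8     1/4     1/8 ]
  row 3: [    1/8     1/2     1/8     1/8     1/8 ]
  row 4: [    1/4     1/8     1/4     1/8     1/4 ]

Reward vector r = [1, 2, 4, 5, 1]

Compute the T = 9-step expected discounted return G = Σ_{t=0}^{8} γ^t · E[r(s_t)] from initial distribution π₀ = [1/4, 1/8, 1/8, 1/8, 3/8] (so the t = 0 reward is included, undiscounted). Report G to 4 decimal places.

t=0: π = [0.2500, 0.1250, 0.1250, 0.1250, 0.3750], E[r] = 2.0000, γ^t·E[r] = 2.000000, running G = 2.000000
t=1: π = [0.2188, 0.2188, 0.1719, 0.2031, 0.1875], E[r] = 2.5469, γ^t·E[r] = 1.782813, running G = 3.782813
t=2: π = [0.1973, 0.2773, 0.1484, 0.2012, 0.1758], E[r] = 2.5273, γ^t·E[r] = 1.238398, running G = 5.021211
t=3: π = [0.1902, 0.2883, 0.1470, 0.1929, 0.1816], E[r] = 2.5007, γ^t·E[r] = 0.857751, running G = 5.878962
t=4: π = [0.1898, 0.2878, 0.1477, 0.1909, 0.1837], E[r] = 2.4946, γ^t·E[r] = 0.598946, running G = 6.477908
t=5: π = [0.1902, 0.2870, 0.1480, 0.1909, 0.1839], E[r] = 2.4946, γ^t·E[r] = 0.419269, running G = 6.897177
t=6: π = [0.1903, 0.2868, 0.1480, 0.1910, 0.1839], E[r] = 2.4950, γ^t·E[r] = 0.293531, running G = 7.190708
t=7: π = [0.1903, 0.2868, 0.1480, 0.1911, 0.1838], E[r] = 2.4951, γ^t·E[r] = 0.205478, running G = 7.396186
t=8: π = [0.1903, 0.2869, 0.1480, 0.1911, 0.1838], E[r] = 2.4951, γ^t·E[r] = 0.143835, running G = 7.540021

G = 7.5400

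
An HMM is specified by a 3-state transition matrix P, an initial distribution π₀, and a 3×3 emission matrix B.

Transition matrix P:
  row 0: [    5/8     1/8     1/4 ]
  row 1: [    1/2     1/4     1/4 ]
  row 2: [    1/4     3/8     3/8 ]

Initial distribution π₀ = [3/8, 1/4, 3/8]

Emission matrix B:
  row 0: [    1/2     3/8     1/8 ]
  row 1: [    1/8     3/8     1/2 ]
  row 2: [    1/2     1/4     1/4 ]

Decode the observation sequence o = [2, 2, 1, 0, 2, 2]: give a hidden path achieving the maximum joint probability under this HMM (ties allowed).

path = [2, 1, 0, 0, 2, 1]

t=0: δ = [4.688e-02, 1.250e-01, 9.375e-02]  (obs o_0=2)
t=1: δ = [7.812e-03, 1.758e-02, 8.789e-03]  ψ = [1, 2, 2]  (obs o_1=2)
t=2: δ = [3.296e-03, 1.648e-03, 1.099e-03]  ψ = [1, 1, 1]  (obs o_2=1)
t=3: δ = [1.030e-03, 5.150e-05, 4.120e-04]  ψ = [0, 0, 0]  (obs o_3=0)
t=4: δ = [8.047e-05, 7.725e-05, 6.437e-05]  ψ = [0, 2, 0]  (obs o_4=2)
t=5: δ = [6.286e-06, 1.207e-05, 6.035e-06]  ψ = [0, 2, 2]  (obs o_5=2)
backtrack: best end state = 1; path = [2, 1, 0, 0, 2, 1]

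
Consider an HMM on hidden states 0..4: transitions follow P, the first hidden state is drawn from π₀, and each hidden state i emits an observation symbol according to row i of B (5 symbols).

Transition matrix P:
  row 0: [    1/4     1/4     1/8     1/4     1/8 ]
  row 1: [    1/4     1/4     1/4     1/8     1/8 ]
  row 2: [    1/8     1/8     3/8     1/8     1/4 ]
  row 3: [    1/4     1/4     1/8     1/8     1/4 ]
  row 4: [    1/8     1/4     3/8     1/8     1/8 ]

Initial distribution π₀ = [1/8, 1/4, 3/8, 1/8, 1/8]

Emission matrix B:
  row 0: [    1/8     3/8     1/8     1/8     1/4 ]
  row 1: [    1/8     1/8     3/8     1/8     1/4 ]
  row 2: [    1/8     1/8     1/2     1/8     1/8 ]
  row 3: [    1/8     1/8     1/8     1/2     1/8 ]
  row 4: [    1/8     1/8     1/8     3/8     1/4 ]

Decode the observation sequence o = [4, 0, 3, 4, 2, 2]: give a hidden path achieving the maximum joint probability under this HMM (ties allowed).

t=0: δ = [3.125e-02, 6.250e-02, 4.688e-02, 1.562e-02, 3.125e-02]  (obs o_0=4)
t=1: δ = [1.953e-03, 1.953e-03, 2.197e-03, 9.766e-04, 1.465e-03]  ψ = [1, 1, 2, 0, 2]  (obs o_1=0)
t=2: δ = [6.104e-05, 6.104e-05, 1.030e-04, 2.441e-04, 2.060e-04]  ψ = [0, 0, 2, 0, 2]  (obs o_2=3)
t=3: δ = [1.526e-05, 1.526e-05, 9.656e-06, 3.815e-06, 1.526e-05]  ψ = [3, 3, 4, 3, 3]  (obs o_3=4)
t=4: δ = [4.768e-07, 1.431e-06, 2.861e-06, 4.768e-07, 3.017e-07]  ψ = [0, 0, 4, 0, 2]  (obs o_4=2)
t=5: δ = [4.470e-08, 1.341e-07, 5.364e-07, 4.470e-08, 8.941e-08]  ψ = [1, 1, 2, 2, 2]  (obs o_5=2)
backtrack: best end state = 2; path = [1, 0, 3, 4, 2, 2]

path = [1, 0, 3, 4, 2, 2]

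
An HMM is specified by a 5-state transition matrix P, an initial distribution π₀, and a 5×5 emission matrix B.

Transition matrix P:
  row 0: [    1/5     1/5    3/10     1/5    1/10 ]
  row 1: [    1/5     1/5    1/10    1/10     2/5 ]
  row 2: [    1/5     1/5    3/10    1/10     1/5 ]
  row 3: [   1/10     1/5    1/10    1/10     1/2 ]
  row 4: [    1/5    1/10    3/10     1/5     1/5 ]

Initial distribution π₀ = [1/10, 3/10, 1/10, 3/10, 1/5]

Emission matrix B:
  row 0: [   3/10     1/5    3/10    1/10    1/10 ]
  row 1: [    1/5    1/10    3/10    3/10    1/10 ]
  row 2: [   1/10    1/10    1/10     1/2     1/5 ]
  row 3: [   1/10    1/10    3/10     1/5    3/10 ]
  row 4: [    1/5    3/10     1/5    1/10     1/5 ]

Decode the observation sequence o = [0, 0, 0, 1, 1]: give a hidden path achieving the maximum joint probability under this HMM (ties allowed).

path = [1, 0, 1, 4, 4]

t=0: δ = [3.000e-02, 6.000e-02, 1.000e-02, 3.000e-02, 4.000e-02]  (obs o_0=0)
t=1: δ = [3.600e-03, 2.400e-03, 1.200e-03, 8.000e-04, 4.800e-03]  ψ = [1, 1, 4, 4, 1]  (obs o_1=0)
t=2: δ = [2.880e-04, 1.440e-04, 1.440e-04, 9.600e-05, 1.920e-04]  ψ = [4, 0, 4, 4, 1]  (obs o_2=0)
t=3: δ = [1.152e-05, 5.760e-06, 8.640e-06, 5.760e-06, 1.728e-05]  ψ = [0, 0, 0, 0, 1]  (obs o_3=1)
t=4: δ = [6.912e-07, 2.304e-07, 5.184e-07, 3.456e-07, 1.037e-06]  ψ = [4, 0, 4, 4, 4]  (obs o_4=1)
backtrack: best end state = 4; path = [1, 0, 1, 4, 4]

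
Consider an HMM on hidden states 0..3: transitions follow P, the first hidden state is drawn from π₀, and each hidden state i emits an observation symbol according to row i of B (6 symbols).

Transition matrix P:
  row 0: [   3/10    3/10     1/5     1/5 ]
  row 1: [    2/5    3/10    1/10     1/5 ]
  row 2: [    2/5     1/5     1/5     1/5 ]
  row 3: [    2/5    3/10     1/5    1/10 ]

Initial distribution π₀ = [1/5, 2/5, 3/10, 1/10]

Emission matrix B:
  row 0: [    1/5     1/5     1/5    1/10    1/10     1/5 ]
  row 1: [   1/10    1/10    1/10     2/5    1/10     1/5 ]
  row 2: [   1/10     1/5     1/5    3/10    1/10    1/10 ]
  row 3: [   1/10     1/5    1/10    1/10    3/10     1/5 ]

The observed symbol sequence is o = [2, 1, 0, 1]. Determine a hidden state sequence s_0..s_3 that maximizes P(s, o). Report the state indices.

t=0: δ = [4.000e-02, 4.000e-02, 6.000e-02, 1.000e-02]  (obs o_0=2)
t=1: δ = [4.800e-03, 1.200e-03, 2.400e-03, 2.400e-03]  ψ = [2, 0, 2, 2]  (obs o_1=1)
t=2: δ = [2.880e-04, 1.440e-04, 9.600e-05, 9.600e-05]  ψ = [0, 0, 0, 0]  (obs o_2=0)
t=3: δ = [1.728e-05, 8.640e-06, 1.152e-05, 1.152e-05]  ψ = [0, 0, 0, 0]  (obs o_3=1)
backtrack: best end state = 0; path = [2, 0, 0, 0]

path = [2, 0, 0, 0]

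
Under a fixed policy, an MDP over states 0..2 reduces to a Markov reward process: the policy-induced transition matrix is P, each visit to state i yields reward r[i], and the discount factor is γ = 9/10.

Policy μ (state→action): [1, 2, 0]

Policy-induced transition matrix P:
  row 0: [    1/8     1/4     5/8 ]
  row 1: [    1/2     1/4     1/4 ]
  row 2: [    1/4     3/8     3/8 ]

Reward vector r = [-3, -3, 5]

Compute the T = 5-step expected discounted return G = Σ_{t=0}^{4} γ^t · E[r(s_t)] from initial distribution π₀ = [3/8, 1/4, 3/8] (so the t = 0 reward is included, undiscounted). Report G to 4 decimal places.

G = 1.0251

t=0: π = [0.3750, 0.2500, 0.3750], E[r] = 0.0000, γ^t·E[r] = 0.000000, running G = 0.000000
t=1: π = [0.2656, 0.2969, 0.4375], E[r] = 0.5000, γ^t·E[r] = 0.450000, running G = 0.450000
t=2: π = [0.2910, 0.3047, 0.4043], E[r] = 0.2344, γ^t·E[r] = 0.189844, running G = 0.639844
t=3: π = [0.2898, 0.3005, 0.4097], E[r] = 0.2773, γ^t·E[r] = 0.202184, running G = 0.842027
t=4: π = [0.2889, 0.3012, 0.4099], E[r] = 0.2791, γ^t·E[r] = 0.183086, running G = 1.025114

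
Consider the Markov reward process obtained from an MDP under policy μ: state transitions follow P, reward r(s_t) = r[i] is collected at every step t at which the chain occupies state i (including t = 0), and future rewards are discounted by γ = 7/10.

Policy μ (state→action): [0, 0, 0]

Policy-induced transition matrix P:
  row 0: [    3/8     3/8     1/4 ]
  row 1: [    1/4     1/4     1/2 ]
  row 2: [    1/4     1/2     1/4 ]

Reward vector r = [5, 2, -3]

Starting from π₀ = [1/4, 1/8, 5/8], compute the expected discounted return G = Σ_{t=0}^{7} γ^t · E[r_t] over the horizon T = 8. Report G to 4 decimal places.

G = 2.2427

t=0: π = [0.2500, 0.1250, 0.6250], E[r] = -0.3750, γ^t·E[r] = -0.375000, running G = -0.375000
t=1: π = [0.2813, 0.4375, 0.2813], E[r] = 1.4375, γ^t·E[r] = 1.006250, running G = 0.631250
t=2: π = [0.2852, 0.3555, 0.3594], E[r] = 1.0586, γ^t·E[r] = 0.518711, running G = 1.149961
t=3: π = [0.2856, 0.3755, 0.3389], E[r] = 1.1626, γ^t·E[r] = 0.398771, running G = 1.548732
t=4: π = [0.2857, 0.3704, 0.3439], E[r] = 1.1378, γ^t·E[r] = 0.273175, running G = 1.821907
t=5: π = [0.2857, 0.3717, 0.3426], E[r] = 1.1441, γ^t·E[r] = 0.192291, running G = 2.014198
t=6: π = [0.2857, 0.3714, 0.3429], E[r] = 1.1425, γ^t·E[r] = 0.134419, running G = 2.148617
t=7: π = [0.2857, 0.3714, 0.3428], E[r] = 1.1429, γ^t·E[r] = 0.094126, running G = 2.242743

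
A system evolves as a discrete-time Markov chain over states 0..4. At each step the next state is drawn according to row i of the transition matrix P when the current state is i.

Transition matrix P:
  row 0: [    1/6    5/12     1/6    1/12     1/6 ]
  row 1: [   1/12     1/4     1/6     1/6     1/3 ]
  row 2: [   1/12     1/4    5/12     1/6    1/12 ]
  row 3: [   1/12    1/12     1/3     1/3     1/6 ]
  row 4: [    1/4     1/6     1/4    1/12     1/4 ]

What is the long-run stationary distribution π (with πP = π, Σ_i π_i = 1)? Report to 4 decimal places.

π = [0.1268, 0.2268, 0.2814, 0.1676, 0.1975]

Balance equations π_j = Σ_i π_i·P[i][j]:
  π_0 = 1/6·π_0 + 1/12·π_1 + 1/12·π_2 + 1/12·π_3 + 1/4·π_4
  π_1 = 5/12·π_0 + 1/4·π_1 + 1/4·π_2 + 1/12·π_3 + 1/6·π_4
  π_2 = 1/6·π_0 + 1/6·π_1 + 5/12·π_2 + 1/3·π_3 + 1/4·π_4
  π_3 = 1/12·π_0 + 1/6·π_1 + 1/6·π_2 + 1/3·π_3 + 1/12·π_4
  normalize: π_0 + π_1 + π_2 + π_3 + π_4 = 1
Solving the linear system gives exactly π = [35/276, 751/3312, 233/828, 185/1104, 109/552].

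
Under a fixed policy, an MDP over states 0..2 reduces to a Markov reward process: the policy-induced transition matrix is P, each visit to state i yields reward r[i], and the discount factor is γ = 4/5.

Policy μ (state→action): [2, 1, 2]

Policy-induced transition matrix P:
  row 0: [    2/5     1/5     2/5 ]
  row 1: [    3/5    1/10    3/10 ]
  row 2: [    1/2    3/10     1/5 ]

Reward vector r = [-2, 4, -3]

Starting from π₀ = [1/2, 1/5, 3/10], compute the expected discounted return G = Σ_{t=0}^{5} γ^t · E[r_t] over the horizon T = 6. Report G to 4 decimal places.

t=0: π = [0.5000, 0.2000, 0.3000], E[r] = -1.1000, γ^t·E[r] = -1.100000, running G = -1.100000
t=1: π = [0.4700, 0.2100, 0.3200], E[r] = -1.0600, γ^t·E[r] = -0.848000, running G = -1.948000
t=2: π = [0.4740, 0.2110, 0.3150], E[r] = -1.0490, γ^t·E[r] = -0.671360, running G = -2.619360
t=3: π = [0.4737, 0.2104, 0.3159], E[r] = -1.0535, γ^t·E[r] = -0.539392, running G = -3.158752
t=4: π = [0.4737, 0.2106, 0.3158], E[r] = -1.0525, γ^t·E[r] = -0.431096, running G = -3.589848
t=5: π = [0.4737, 0.2105, 0.3158], E[r] = -1.0527, γ^t·E[r] = -0.344933, running G = -3.934780

G = -3.9348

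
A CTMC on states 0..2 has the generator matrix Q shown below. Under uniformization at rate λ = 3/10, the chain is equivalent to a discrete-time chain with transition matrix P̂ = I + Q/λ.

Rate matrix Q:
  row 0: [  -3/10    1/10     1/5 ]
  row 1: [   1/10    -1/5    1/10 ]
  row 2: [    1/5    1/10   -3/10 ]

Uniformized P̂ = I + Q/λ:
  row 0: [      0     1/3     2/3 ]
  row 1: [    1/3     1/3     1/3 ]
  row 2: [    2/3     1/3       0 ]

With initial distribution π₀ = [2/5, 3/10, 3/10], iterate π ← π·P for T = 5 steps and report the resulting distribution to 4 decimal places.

π = [0.3267, 0.3333, 0.3399]

t=0: π = [0.4000, 0.3000, 0.3000]
t=1: π = [0.3000, 0.3333, 0.3667]
t=2: π = [0.3556, 0.3333, 0.3111]
t=3: π = [0.3185, 0.3333, 0.3481]
t=4: π = [0.3432, 0.3333, 0.3235]
t=5: π = [0.3267, 0.3333, 0.3399]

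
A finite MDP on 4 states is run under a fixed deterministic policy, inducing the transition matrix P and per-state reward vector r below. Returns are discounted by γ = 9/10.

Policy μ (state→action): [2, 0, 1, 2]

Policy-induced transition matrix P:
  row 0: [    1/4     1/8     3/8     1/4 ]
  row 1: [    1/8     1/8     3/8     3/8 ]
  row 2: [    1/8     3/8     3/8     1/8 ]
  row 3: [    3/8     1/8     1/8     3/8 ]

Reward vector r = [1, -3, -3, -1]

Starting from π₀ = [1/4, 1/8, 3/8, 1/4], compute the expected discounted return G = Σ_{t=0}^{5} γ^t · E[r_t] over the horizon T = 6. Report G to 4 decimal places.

G = -7.3816

t=0: π = [0.2500, 0.1250, 0.3750, 0.2500], E[r] = -1.5000, γ^t·E[r] = -1.500000, running G = -1.500000
t=1: π = [0.2188, 0.2188, 0.3125, 0.2500], E[r] = -1.6250, γ^t·E[r] = -1.462500, running G = -2.962500
t=2: π = [0.2148, 0.2031, 0.3125, 0.2695], E[r] = -1.6016, γ^t·E[r] = -1.297266, running G = -4.259766
t=3: π = [0.2192, 0.2031, 0.3076, 0.2700], E[r] = -1.5830, γ^t·E[r] = -1.154013, running G = -5.413778
t=4: π = [0.2199, 0.2019, 0.3075, 0.2707], E[r] = -1.5790, γ^t·E[r] = -1.035968, running G = -6.449747
t=5: π = [0.2202, 0.2019, 0.3073, 0.2706], E[r] = -1.5781, γ^t·E[r] = -0.931840, running G = -7.381587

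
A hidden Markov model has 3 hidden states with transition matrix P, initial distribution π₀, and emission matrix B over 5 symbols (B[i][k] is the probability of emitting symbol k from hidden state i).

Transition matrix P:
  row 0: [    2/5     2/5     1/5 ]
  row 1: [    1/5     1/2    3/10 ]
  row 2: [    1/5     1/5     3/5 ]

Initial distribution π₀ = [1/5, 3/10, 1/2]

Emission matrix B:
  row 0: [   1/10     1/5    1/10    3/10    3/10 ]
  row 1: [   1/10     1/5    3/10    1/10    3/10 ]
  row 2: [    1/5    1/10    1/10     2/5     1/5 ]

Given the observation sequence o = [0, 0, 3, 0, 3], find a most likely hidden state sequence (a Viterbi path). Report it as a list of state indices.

path = [2, 2, 2, 2, 2]

t=0: δ = [2.000e-02, 3.000e-02, 1.000e-01]  (obs o_0=0)
t=1: δ = [2.000e-03, 2.000e-03, 1.200e-02]  ψ = [2, 2, 2]  (obs o_1=0)
t=2: δ = [7.200e-04, 2.400e-04, 2.880e-03]  ψ = [2, 2, 2]  (obs o_2=3)
t=3: δ = [5.760e-05, 5.760e-05, 3.456e-04]  ψ = [2, 2, 2]  (obs o_3=0)
t=4: δ = [2.074e-05, 6.912e-06, 8.294e-05]  ψ = [2, 2, 2]  (obs o_4=3)
backtrack: best end state = 2; path = [2, 2, 2, 2, 2]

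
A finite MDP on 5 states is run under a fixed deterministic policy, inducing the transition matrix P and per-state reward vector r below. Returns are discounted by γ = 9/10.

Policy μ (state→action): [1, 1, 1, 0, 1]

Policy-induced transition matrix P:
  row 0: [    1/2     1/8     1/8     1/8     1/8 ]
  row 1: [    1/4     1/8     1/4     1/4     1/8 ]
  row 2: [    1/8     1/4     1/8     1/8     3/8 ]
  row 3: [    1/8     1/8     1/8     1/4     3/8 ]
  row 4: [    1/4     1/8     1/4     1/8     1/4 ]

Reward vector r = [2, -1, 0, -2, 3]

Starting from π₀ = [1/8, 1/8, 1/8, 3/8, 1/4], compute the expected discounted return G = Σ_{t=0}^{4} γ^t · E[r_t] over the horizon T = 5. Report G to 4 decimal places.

t=0: π = [0.1250, 0.1250, 0.1250, 0.3750, 0.2500], E[r] = 0.1250, γ^t·E[r] = 0.125000, running G = 0.125000
t=1: π = [0.2188, 0.1406, 0.1719, 0.1875, 0.2813], E[r] = 0.7656, γ^t·E[r] = 0.689063, running G = 0.814063
t=2: π = [0.2598, 0.1465, 0.1777, 0.1660, 0.2500], E[r] = 0.7910, γ^t·E[r] = 0.640723, running G = 1.454785
t=3: π = [0.2720, 0.1472, 0.1746, 0.1641, 0.2422], E[r] = 0.7952, γ^t·E[r] = 0.579676, running G = 2.034461
t=4: π = [0.2757, 0.1468, 0.1737, 0.1639, 0.2399], E[r] = 0.7965, γ^t·E[r] = 0.522569, running G = 2.557031

G = 2.5570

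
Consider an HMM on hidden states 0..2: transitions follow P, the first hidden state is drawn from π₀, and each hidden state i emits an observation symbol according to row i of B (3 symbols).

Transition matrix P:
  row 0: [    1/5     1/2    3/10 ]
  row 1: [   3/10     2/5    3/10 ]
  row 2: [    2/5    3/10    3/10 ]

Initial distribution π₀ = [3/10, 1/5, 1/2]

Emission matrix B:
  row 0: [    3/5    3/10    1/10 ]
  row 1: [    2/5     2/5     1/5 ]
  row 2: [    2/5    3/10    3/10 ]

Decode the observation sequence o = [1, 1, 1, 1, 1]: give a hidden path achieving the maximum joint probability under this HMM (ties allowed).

path = [2, 0, 1, 1, 1]

t=0: δ = [9.000e-02, 8.000e-02, 1.500e-01]  (obs o_0=1)
t=1: δ = [1.800e-02, 1.800e-02, 1.350e-02]  ψ = [2, 0, 2]  (obs o_1=1)
t=2: δ = [1.620e-03, 3.600e-03, 1.620e-03]  ψ = [1, 0, 0]  (obs o_2=1)
t=3: δ = [3.240e-04, 5.760e-04, 3.240e-04]  ψ = [1, 1, 1]  (obs o_3=1)
t=4: δ = [5.184e-05, 9.216e-05, 5.184e-05]  ψ = [1, 1, 1]  (obs o_4=1)
backtrack: best end state = 1; path = [2, 0, 1, 1, 1]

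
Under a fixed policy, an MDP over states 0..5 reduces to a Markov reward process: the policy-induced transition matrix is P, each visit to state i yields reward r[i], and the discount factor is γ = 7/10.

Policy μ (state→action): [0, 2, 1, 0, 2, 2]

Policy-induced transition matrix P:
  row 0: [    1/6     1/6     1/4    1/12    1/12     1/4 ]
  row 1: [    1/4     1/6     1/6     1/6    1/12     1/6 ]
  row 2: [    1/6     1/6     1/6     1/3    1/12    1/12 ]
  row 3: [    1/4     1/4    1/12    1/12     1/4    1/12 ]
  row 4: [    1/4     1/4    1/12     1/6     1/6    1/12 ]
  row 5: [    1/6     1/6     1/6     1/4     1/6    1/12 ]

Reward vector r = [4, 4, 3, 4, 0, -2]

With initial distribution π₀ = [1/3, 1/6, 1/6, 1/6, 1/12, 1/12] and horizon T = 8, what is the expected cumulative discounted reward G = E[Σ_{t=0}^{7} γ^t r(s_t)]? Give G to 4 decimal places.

G = 8.2956

t=0: π = [0.3333, 0.1667, 0.1667, 0.1667, 0.0833, 0.0833], E[r] = 3.0000, γ^t·E[r] = 3.000000, running G = 3.000000
t=1: π = [0.2014, 0.1875, 0.1736, 0.1597, 0.1250, 0.1528], E[r] = 2.4097, γ^t·E[r] = 1.686806, running G = 4.686806
t=2: π = [0.2060, 0.1904, 0.1597, 0.1782, 0.1331, 0.1325], E[r] = 2.5127, γ^t·E[r] = 1.231238, running G = 5.918044
t=3: π = [0.2085, 0.1926, 0.1579, 0.1723, 0.1352, 0.1335], E[r] = 2.5002, γ^t·E[r] = 0.857566, running G = 6.775610
t=4: π = [0.2083, 0.1923, 0.1584, 0.1724, 0.1344, 0.1341], E[r] = 2.4990, γ^t·E[r] = 0.600016, running G = 7.375626
t=5: π = [0.2083, 0.1922, 0.1585, 0.1725, 0.1344, 0.1341], E[r] = 2.4993, γ^t·E[r] = 0.420053, running G = 7.795679
t=6: π = [0.2083, 0.1922, 0.1584, 0.1725, 0.1345, 0.1341], E[r] = 2.4993, γ^t·E[r] = 0.294043, running G = 8.089722
t=7: π = [0.2083, 0.1922, 0.1584, 0.1725, 0.1345, 0.1341], E[r] = 2.4993, γ^t·E[r] = 0.205829, running G = 8.295552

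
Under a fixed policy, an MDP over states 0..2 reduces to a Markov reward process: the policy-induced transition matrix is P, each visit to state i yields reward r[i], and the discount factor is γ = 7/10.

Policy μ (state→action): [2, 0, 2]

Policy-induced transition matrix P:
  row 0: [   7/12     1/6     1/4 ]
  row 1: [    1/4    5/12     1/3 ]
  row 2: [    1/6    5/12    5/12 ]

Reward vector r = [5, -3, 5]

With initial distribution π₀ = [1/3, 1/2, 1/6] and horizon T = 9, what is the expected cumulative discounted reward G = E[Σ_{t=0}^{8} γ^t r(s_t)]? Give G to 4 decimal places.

G = 6.1495

t=0: π = [0.3333, 0.5000, 0.1667], E[r] = 1.0000, γ^t·E[r] = 1.000000, running G = 1.000000
t=1: π = [0.3472, 0.3333, 0.3194], E[r] = 2.3333, γ^t·E[r] = 1.633333, running G = 2.633333
t=2: π = [0.3391, 0.3299, 0.3310], E[r] = 2.3611, γ^t·E[r] = 1.156944, running G = 3.790278
t=3: π = [0.3355, 0.3319, 0.3327], E[r] = 2.3449, γ^t·E[r] = 0.804303, running G = 4.594581
t=4: π = [0.3341, 0.3328, 0.3331], E[r] = 2.3376, γ^t·E[r] = 0.561252, running G = 5.155833
t=5: π = [0.3336, 0.3331, 0.3333], E[r] = 2.3349, γ^t·E[r] = 0.392420, running G = 5.548253
t=6: π = [0.3334, 0.3333, 0.3333], E[r] = 2.3339, γ^t·E[r] = 0.274579, running G = 5.822832
t=7: π = [0.3334, 0.3333, 0.3333], E[r] = 2.3335, γ^t·E[r] = 0.192176, running G = 6.015008
t=8: π = [0.3333, 0.3333, 0.3333], E[r] = 2.3334, γ^t·E[r] = 0.134516, running G = 6.149524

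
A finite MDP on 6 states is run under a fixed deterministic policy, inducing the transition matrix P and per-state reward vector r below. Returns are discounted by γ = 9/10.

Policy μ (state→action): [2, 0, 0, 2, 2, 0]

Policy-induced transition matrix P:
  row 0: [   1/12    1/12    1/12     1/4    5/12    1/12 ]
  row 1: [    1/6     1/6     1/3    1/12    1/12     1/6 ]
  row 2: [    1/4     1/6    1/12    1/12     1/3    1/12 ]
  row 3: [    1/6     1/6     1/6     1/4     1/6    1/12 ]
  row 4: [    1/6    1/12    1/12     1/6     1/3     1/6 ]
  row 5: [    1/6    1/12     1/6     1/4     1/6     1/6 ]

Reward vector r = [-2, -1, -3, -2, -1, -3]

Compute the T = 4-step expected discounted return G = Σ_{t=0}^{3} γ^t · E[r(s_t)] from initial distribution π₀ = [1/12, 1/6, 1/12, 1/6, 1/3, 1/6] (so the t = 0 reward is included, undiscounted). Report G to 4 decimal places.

t=0: π = [0.0833, 0.1667, 0.0833, 0.1667, 0.3333, 0.1667], E[r] = -1.7500, γ^t·E[r] = -1.750000, running G = -1.750000
t=1: π = [0.1667, 0.1181, 0.1528, 0.1806, 0.2431, 0.1389], E[r] = -1.9306, γ^t·E[r] = -1.737500, running G = -3.487500
t=2: π = [0.1655, 0.1209, 0.1395, 0.1846, 0.2645, 0.1250], E[r] = -1.8791, γ^t·E[r] = -1.522031, running G = -5.009531
t=3: π = [0.1645, 0.1204, 0.1394, 0.1846, 0.2653, 0.1259], E[r] = -1.8795, γ^t·E[r] = -1.370180, running G = -6.379711

G = -6.3797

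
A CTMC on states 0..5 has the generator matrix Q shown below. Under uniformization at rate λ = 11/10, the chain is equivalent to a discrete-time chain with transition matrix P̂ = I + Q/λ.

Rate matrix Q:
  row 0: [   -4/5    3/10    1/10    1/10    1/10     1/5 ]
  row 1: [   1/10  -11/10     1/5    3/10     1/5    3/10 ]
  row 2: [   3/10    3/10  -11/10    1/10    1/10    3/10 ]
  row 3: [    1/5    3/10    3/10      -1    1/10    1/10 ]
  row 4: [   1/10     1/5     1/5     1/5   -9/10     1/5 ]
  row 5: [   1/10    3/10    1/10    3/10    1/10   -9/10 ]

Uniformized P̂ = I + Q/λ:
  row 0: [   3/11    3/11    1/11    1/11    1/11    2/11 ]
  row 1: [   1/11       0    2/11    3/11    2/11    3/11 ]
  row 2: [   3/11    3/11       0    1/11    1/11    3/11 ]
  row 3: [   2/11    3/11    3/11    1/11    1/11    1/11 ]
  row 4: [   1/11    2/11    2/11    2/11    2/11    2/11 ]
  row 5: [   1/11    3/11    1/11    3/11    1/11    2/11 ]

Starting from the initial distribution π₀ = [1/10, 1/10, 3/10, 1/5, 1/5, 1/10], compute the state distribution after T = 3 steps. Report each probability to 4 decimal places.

π = [0.1613, 0.2071, 0.1403, 0.1749, 0.1202, 0.1962]

t=0: π = [0.1000, 0.1000, 0.3000, 0.2000, 0.2000, 0.1000]
t=1: π = [0.1818, 0.2273, 0.1273, 0.1455, 0.1182, 0.2000]
t=2: π = [0.1603, 0.2000, 0.1372, 0.1793, 0.1223, 0.2008]
t=3: π = [0.1613, 0.2071, 0.1403, 0.1749, 0.1202, 0.1962]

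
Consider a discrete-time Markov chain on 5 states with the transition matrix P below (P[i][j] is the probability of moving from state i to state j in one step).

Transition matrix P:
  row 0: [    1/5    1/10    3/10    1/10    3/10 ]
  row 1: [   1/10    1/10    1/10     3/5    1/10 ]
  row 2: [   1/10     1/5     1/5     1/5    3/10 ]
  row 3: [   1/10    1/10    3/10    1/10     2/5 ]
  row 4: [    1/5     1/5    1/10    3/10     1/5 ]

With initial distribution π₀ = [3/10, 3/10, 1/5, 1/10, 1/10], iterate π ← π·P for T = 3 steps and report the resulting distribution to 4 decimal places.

π = [0.1417, 0.1485, 0.1948, 0.2484, 0.2666]

t=0: π = [0.3000, 0.3000, 0.2000, 0.1000, 0.1000]
t=1: π = [0.1400, 0.1300, 0.2000, 0.2900, 0.2400]
t=2: π = [0.1380, 0.1440, 0.2060, 0.2330, 0.2790]
t=3: π = [0.1417, 0.1485, 0.1948, 0.2484, 0.2666]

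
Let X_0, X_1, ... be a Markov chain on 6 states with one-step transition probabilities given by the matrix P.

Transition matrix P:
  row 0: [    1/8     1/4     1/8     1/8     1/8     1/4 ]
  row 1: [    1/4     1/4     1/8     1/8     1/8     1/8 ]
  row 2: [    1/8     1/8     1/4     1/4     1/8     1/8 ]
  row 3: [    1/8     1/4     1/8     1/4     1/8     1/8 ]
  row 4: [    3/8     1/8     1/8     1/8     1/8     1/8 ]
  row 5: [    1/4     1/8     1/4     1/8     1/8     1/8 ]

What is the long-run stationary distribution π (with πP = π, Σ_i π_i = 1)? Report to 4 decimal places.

Balance equations π_j = Σ_i π_i·P[i][j]:
  π_0 = 1/8·π_0 + 1/4·π_1 + 1/8·π_2 + 1/8·π_3 + 3/8·π_4 + 1/4·π_5
  π_1 = 1/4·π_0 + 1/4·π_1 + 1/8·π_2 + 1/4·π_3 + 1/8·π_4 + 1/8·π_5
  π_2 = 1/8·π_0 + 1/8·π_1 + 1/4·π_2 + 1/8·π_3 + 1/8·π_4 + 1/4·π_5
  π_3 = 1/8·π_0 + 1/8·π_1 + 1/4·π_2 + 1/4·π_3 + 1/8·π_4 + 1/8·π_5
  π_4 = 1/8·π_0 + 1/8·π_1 + 1/8·π_2 + 1/8·π_3 + 1/8·π_4 + 1/8·π_5
  normalize: π_0 + π_1 + π_2 + π_3 + π_4 + π_5 = 1
Solving the linear system gives exactly π = [705/3536, 5519/28288, 4647/28288, 4705/28288, 1/8, 4241/28288].

π = [0.1994, 0.1951, 0.1643, 0.1663, 0.1250, 0.1499]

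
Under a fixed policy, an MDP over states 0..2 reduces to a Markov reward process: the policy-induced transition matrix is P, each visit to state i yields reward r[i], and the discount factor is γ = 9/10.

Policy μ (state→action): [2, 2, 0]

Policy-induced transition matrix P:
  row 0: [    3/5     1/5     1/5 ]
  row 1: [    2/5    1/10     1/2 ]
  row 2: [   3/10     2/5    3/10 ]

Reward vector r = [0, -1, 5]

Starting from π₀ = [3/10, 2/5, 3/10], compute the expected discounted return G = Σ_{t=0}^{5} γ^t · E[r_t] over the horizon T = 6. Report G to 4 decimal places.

t=0: π = [0.3000, 0.4000, 0.3000], E[r] = 1.1000, γ^t·E[r] = 1.100000, running G = 1.100000
t=1: π = [0.4300, 0.2200, 0.3500], E[r] = 1.5300, γ^t·E[r] = 1.377000, running G = 2.477000
t=2: π = [0.4510, 0.2480, 0.3010], E[r] = 1.2570, γ^t·E[r] = 1.018170, running G = 3.495170
t=3: π = [0.4601, 0.2354, 0.3045], E[r] = 1.2871, γ^t·E[r] = 0.938296, running G = 4.433466
t=4: π = [0.4616, 0.2374, 0.3011], E[r] = 1.2680, γ^t·E[r] = 0.831928, running G = 5.265394
t=5: π = [0.4622, 0.2365, 0.3013], E[r] = 1.2701, γ^t·E[r] = 0.749980, running G = 6.015374

G = 6.0154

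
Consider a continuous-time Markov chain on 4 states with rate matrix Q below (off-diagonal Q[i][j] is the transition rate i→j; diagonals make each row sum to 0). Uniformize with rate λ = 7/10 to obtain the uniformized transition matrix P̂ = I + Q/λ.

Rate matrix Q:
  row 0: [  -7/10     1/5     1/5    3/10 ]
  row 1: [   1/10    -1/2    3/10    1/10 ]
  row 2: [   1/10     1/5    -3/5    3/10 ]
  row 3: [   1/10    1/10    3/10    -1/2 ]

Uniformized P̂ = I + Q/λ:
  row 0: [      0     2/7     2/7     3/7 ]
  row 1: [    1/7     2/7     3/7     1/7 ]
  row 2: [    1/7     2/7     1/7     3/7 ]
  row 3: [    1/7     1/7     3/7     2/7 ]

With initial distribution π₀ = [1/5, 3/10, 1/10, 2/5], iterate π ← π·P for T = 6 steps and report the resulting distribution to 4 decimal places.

π = [0.1250, 0.2408, 0.3194, 0.3149]

t=0: π = [0.2000, 0.3000, 0.1000, 0.4000]
t=1: π = [0.1143, 0.2286, 0.3714, 0.2857]
t=2: π = [0.1265, 0.2449, 0.3061, 0.3224]
t=3: π = [0.1248, 0.2397, 0.3230, 0.3125]
t=4: π = [0.1250, 0.2411, 0.3185, 0.3155]
t=5: π = [0.1250, 0.2406, 0.3197, 0.3146]
t=6: π = [0.1250, 0.2408, 0.3194, 0.3149]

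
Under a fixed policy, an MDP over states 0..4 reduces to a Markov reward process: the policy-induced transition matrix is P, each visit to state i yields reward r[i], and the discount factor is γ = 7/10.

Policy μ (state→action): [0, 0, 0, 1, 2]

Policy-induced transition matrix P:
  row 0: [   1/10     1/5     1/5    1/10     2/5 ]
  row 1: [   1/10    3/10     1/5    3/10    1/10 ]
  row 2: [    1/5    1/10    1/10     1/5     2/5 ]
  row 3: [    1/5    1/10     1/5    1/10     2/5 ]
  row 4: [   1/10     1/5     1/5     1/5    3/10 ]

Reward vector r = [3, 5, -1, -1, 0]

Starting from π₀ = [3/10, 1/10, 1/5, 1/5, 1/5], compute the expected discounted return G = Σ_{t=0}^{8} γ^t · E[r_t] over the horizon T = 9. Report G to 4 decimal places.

G = 3.0734

t=0: π = [0.3000, 0.1000, 0.2000, 0.2000, 0.2000], E[r] = 1.0000, γ^t·E[r] = 1.000000, running G = 1.000000
t=1: π = [0.1400, 0.1700, 0.1800, 0.1600, 0.3500], E[r] = 0.9300, γ^t·E[r] = 0.651000, running G = 1.651000
t=2: π = [0.1340, 0.1830, 0.1820, 0.1870, 0.3140], E[r] = 0.9480, γ^t·E[r] = 0.464520, running G = 2.115520
t=3: π = [0.1369, 0.1814, 0.1818, 0.1862, 0.3137], E[r] = 0.9497, γ^t·E[r] = 0.325747, running G = 2.441267
t=4: π = [0.1368, 0.1813, 0.1818, 0.1858, 0.3142], E[r] = 0.9495, γ^t·E[r] = 0.227963, running G = 2.669230
t=5: π = [0.1368, 0.1814, 0.1818, 0.1859, 0.3142], E[r] = 0.9495, γ^t·E[r] = 0.159574, running G = 2.828804
t=6: π = [0.1368, 0.1814, 0.1818, 0.1859, 0.3142], E[r] = 0.9495, γ^t·E[r] = 0.111702, running G = 2.940507
t=7: π = [0.1368, 0.1814, 0.1818, 0.1859, 0.3142], E[r] = 0.9495, γ^t·E[r] = 0.078192, running G = 3.018698
t=8: π = [0.1368, 0.1814, 0.1818, 0.1859, 0.3142], E[r] = 0.9495, γ^t·E[r] = 0.054734, running G = 3.073433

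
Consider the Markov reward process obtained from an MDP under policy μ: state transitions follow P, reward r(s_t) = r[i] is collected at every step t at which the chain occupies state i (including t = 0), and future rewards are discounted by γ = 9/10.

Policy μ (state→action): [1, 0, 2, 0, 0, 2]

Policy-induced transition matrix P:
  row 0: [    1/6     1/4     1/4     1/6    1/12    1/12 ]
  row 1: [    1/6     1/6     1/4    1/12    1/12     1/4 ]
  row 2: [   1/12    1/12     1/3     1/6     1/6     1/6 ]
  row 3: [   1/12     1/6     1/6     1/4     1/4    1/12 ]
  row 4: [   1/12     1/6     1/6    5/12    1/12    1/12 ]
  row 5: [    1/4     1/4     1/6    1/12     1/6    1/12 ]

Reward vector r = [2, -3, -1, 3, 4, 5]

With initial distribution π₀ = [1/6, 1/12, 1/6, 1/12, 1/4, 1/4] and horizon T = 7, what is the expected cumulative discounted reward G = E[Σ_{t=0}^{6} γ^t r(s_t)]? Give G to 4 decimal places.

t=0: π = [0.1667, 0.0833, 0.1667, 0.0833, 0.2500, 0.2500], E[r] = 2.4167, γ^t·E[r] = 2.416667, running G = 2.416667
t=1: π = [0.1458, 0.1875, 0.2153, 0.2083, 0.1319, 0.1111], E[r] = 1.2222, γ^t·E[r] = 1.100000, running G = 3.516667
t=2: π = [0.1296, 0.1701, 0.2303, 0.1921, 0.1453, 0.1325], E[r] = 1.3385, γ^t·E[r] = 1.084219, running G = 4.600885
t=3: π = [0.1304, 0.1693, 0.2300, 0.1938, 0.1456, 0.1309], E[r] = 1.3409, γ^t·E[r] = 0.977520, running G = 5.578405
t=4: π = [0.1301, 0.1693, 0.2300, 0.1942, 0.1457, 0.1307], E[r] = 1.3415, γ^t·E[r] = 0.880139, running G = 6.458544
t=5: π = [0.1301, 0.1692, 0.2299, 0.1943, 0.1458, 0.1307], E[r] = 1.3419, γ^t·E[r] = 0.792373, running G = 7.250917
t=6: π = [0.1301, 0.1692, 0.2299, 0.1943, 0.1458, 0.1307], E[r] = 1.3420, γ^t·E[r] = 0.713172, running G = 7.964089

G = 7.9641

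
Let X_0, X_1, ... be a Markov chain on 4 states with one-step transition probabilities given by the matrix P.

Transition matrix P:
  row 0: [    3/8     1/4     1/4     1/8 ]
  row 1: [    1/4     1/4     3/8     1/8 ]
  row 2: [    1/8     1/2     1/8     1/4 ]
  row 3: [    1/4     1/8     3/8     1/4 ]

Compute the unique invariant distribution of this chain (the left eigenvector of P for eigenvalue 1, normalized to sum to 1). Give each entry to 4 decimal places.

π = [0.2464, 0.2961, 0.2754, 0.1822]

Balance equations π_j = Σ_i π_i·P[i][j]:
  π_0 = 3/8·π_0 + 1/4·π_1 + 1/8·π_2 + 1/4·π_3
  π_1 = 1/4·π_0 + 1/4·π_1 + 1/2·π_2 + 1/8·π_3
  π_2 = 1/4·π_0 + 3/8·π_1 + 1/8·π_2 + 3/8·π_3
  normalize: π_0 + π_1 + π_2 + π_3 = 1
Solving the linear system gives exactly π = [17/69, 143/483, 19/69, 88/483].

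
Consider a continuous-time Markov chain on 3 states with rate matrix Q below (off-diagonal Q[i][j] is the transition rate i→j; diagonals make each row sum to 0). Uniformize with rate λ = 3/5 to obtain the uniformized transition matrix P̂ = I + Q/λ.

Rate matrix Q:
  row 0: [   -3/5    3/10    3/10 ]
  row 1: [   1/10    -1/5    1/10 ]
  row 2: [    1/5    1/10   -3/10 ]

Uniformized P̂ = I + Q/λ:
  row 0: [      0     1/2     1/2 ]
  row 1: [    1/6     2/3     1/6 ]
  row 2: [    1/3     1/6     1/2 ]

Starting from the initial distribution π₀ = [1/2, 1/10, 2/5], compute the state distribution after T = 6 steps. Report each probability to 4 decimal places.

t=0: π = [0.5000, 0.1000, 0.4000]
t=1: π = [0.1500, 0.3833, 0.4667]
t=2: π = [0.2194, 0.4083, 0.3722]
t=3: π = [0.1921, 0.4440, 0.3639]
t=4: π = [0.1953, 0.4527, 0.3520]
t=5: π = [0.1928, 0.4581, 0.3491]
t=6: π = [0.1927, 0.4600, 0.3473]

π = [0.1927, 0.4600, 0.3473]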